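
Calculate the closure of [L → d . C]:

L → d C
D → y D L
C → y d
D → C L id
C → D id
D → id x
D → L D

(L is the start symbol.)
Start with: [L → d . C]
  [L → d . C] has the dot before C: add [C → . y d], [C → . D id]
  [C → . D id] has the dot before D: add [D → . y D L], [D → . C L id], [D → . id x], [D → . L D]
  [D → . L D] has the dot before L: add [L → . d C]
No further items can be added.

CLOSURE = { [C → . D id], [C → . y d], [D → . C L id], [D → . L D], [D → . id x], [D → . y D L], [L → . d C], [L → d . C] }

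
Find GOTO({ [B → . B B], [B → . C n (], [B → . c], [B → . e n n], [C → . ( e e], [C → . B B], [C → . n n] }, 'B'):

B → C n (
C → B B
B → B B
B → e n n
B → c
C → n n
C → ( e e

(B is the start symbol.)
{ [B → . B B], [B → . C n (], [B → . c], [B → . e n n], [B → B . B], [C → . ( e e], [C → . B B], [C → . n n], [C → B . B] }

GOTO(I, 'B') = CLOSURE({ [A → αX.β] : [A → α.Xβ] ∈ I, X = 'B' })

Items with dot before 'B', with the dot advanced:
  [B → . B B] → [B → B . B]
  [C → . B B] → [C → B . B]
Closure of the advanced items:
  [B → B . B] has the dot before B: add [B → . C n (], [B → . B B], [B → . e n n], [B → . c]
  [B → . C n (] has the dot before C: add [C → . B B], [C → . n n], [C → . ( e e]

GOTO = { [B → . B B], [B → . C n (], [B → . c], [B → . e n n], [B → B . B], [C → . ( e e], [C → . B B], [C → . n n], [C → B . B] }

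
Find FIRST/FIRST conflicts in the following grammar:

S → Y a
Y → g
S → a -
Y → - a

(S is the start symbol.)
No FIRST/FIRST conflicts.

A FIRST/FIRST conflict occurs when two productions N → α and N → β for the same non-terminal have FIRST(α) ∩ FIRST(β) ≠ ∅ (with ε ∈ FIRST of a nullable right-hand side, so two nullable alternatives also conflict).

FIRST sets of the non-terminals at (or reachable through a nullable prefix from) the front of some alternative:
  FIRST(Y) = { '-', 'g' }

Productions for S:
  S → Y a: FIRST = { '-', 'g' }
  S → a -: FIRST = { 'a' }
Productions for Y:
  Y → g: FIRST = { 'g' }
  Y → - a: FIRST = { '-' }

All alternatives of each non-terminal have pairwise disjoint FIRST sets.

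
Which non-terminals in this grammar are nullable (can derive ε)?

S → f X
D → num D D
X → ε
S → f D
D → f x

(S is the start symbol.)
{ 'X' }

A non-terminal is nullable if it can derive ε (the empty string): either it has an ε-production, or it has a production whose right-hand side consists entirely of nullable non-terminals.

ε-productions: X → ε
So X is immediately nullable.
No further non-terminal can be added: every production for the remaining non-terminals contains a terminal or a non-nullable non-terminal.
Nullable = { 'X' }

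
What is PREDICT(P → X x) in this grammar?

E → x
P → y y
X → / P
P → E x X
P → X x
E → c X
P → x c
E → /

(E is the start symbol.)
{ '/' }

PREDICT(P → X x) = (FIRST(RHS) \ {ε}) ∪ (FOLLOW(P) if ε ∈ FIRST(RHS), i.e. RHS ⇒* ε)
FIRST(X) = { '/' }
FIRST(X x) = { '/' }
ε ∉ FIRST(X x), so FOLLOW(P) is not added.
PREDICT(P → X x) = { '/' }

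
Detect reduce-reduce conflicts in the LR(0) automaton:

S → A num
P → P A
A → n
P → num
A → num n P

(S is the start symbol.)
A reduce-reduce conflict occurs when an LR(0) state has two complete items [A → α .] and [B → β .] — both call for a reduction, and with no lookahead the parser cannot choose between them.

Augment with S' → S and build the canonical LR(0) collection (I0 = CLOSURE({[S' → . S]}), then GOTO on every symbol after a dot until no new states appear). It has 10 states:
  I0: { [A → . n], [A → . num n P], [S → . A num], [S' → . S] }  — shift
  I1: { [S → A . num] }  — shift
  I2: { [S' → S .] }  — accept
  I3: { [A → n .] }  — reduce
  I4: { [A → num . n P] }  — shift
  I5: { [A → num n . P], [P → . P A], [P → . num] }  — shift
  I6: { [A → . n], [A → . num n P], [A → num n P .], [P → P . A] }  — shift, reduce
  I7: { [P → num .] }  — reduce
  I8: { [P → P A .] }  — reduce
  I9: { [S → A num .] }  — reduce

No state contains more than one complete item.

Answer: No reduce-reduce conflicts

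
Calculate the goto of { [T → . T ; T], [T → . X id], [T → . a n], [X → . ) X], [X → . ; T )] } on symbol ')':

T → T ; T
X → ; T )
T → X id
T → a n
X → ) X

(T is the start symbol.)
GOTO(I, ')') = CLOSURE({ [A → αX.β] : [A → α.Xβ] ∈ I, X = ')' })

Items with dot before ')', with the dot advanced:
  [X → . ) X] → [X → ) . X]
Closure of the advanced items:
  [X → ) . X] has the dot before X: add [X → . ; T )], [X → . ) X]

GOTO = { [X → ) . X], [X → . ) X], [X → . ; T )] }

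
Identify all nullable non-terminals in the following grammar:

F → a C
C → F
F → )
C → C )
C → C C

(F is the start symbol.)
There are no ε-productions, so no non-terminal can derive ε.
No non-terminals are nullable.

Answer: None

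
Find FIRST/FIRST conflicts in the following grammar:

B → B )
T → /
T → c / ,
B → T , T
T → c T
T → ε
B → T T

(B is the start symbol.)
FIRST sets of the non-terminals at (or reachable through a nullable prefix from) the front of some alternative:
  FIRST(B) = { ')', ',', '/', 'c', ε }
  FIRST(T) = { '/', 'c', ε }

Productions for B:
  B → B ): FIRST = { ')', ',', '/', 'c' }
  B → T , T: FIRST = { ',', '/', 'c' }
  B → T T: FIRST = { '/', 'c', ε }
Productions for T:
  T → /: FIRST = { '/' }
  T → c / ,: FIRST = { 'c' }
  T → c T: FIRST = { 'c' }
  T → ε: FIRST = { ε }

Conflict for B: B → B ) and B → T , T
  Overlap: { ',', '/', 'c' }
Conflict for B: B → B ) and B → T T
  Overlap: { '/', 'c' }
Conflict for B: B → T , T and B → T T
  Overlap: { '/', 'c' }
Conflict for T: T → c / , and T → c T
  Overlap: { 'c' }

Answer: Yes. B → B ')' / B → T ',' T on { ',', '/', 'c' }; B → B ')' / B → T T on { '/', 'c' }; B → T ',' T / B → T T on { '/', 'c' }; T → c '/' ',' / T → c T on { 'c' }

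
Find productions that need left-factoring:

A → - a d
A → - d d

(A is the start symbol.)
Yes, A has productions with common prefix '-'

Left-factoring is needed when two productions for the same non-terminal
share a common prefix on the right-hand side.

Productions for A:
  A → - a d
  A → - d d

Found common prefix '-' in productions for A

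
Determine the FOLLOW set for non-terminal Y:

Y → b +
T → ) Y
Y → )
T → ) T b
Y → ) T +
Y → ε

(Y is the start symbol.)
To compute FOLLOW(Y), find every occurrence of Y on a right-hand side N → α Y β: add FIRST(β) \ {ε}, and if β is empty or nullable also add FOLLOW(N). Iterate to a fixed point.

Y is the start symbol, so $ ∈ FOLLOW(Y).
In T → ) Y: Y is at the end, add FOLLOW(T)

The FOLLOW sets referred to above (computed the same way, to a fixed point):
  FOLLOW(T) = { '+', 'b' }

Taking the union: FOLLOW(Y) = { $, '+', 'b' }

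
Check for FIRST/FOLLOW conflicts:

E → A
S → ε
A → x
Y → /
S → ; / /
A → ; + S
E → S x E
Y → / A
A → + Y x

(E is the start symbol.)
A FIRST/FOLLOW conflict occurs when a non-terminal N has a nullable alternative N → β (β ⇒* ε) and another alternative N → α with FIRST(α) ∩ FOLLOW(N) ≠ ∅: on such a lookahead the parser cannot decide between expanding α and letting N vanish via β.

Nullable non-terminals: S.

S: nullable alternative(s) S → ε; FOLLOW(S) = { $, 'x' }
  S → ε: FIRST \ {ε} = { } — this is the only nullable alternative, skip
  S → ; / /: FIRST \ {ε} = { ';' } — disjoint from FOLLOW(S)

A, E, Y have no nullable alternative, so no FIRST/FOLLOW check is needed there.

No FIRST/FOLLOW conflicts found.

Answer: No FIRST/FOLLOW conflicts.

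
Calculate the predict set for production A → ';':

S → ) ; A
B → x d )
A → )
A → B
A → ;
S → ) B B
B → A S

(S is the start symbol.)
PREDICT(A → ';') = (FIRST(RHS) \ {ε}) ∪ (FOLLOW(A) if ε ∈ FIRST(RHS), i.e. RHS ⇒* ε)
FIRST(';') = { ';' }
ε ∉ FIRST(';'), so FOLLOW(A) is not added.
PREDICT(A → ';') = { ';' }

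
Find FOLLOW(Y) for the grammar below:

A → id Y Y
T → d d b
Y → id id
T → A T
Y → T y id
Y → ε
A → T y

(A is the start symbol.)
To compute FOLLOW(Y), find every occurrence of Y on a right-hand side N → α Y β: add FIRST(β) \ {ε}, and if β is empty or nullable also add FOLLOW(N). Iterate to a fixed point.

In A → id Y Y: Y is followed by Y, add FIRST(Y) \ {ε} = { 'd', 'id' }
  Y is nullable, so also add FOLLOW(A)
In A → id Y Y: Y is at the end, add FOLLOW(A)

The FOLLOW sets referred to above (computed the same way, to a fixed point):
  FOLLOW(A) = { $, 'd', 'id' }

Taking the union: FOLLOW(Y) = { $, 'd', 'id' }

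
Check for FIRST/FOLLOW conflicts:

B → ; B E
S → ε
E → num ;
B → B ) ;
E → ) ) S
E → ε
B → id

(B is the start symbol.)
A FIRST/FOLLOW conflict occurs when a non-terminal N has a nullable alternative N → β (β ⇒* ε) and another alternative N → α with FIRST(α) ∩ FOLLOW(N) ≠ ∅: on such a lookahead the parser cannot decide between expanding α and letting N vanish via β.

Nullable non-terminals: E, S.

E: nullable alternative(s) E → ε; FOLLOW(E) = { $, ')', 'num' }
  E → num ;: FIRST \ {ε} = { 'num' } — overlaps FOLLOW(E) on { 'num' }: CONFLICT
  E → ) ) S: FIRST \ {ε} = { ')' } — overlaps FOLLOW(E) on { ')' }: CONFLICT
  E → ε: FIRST \ {ε} = { } — this is the only nullable alternative, skip
S has a nullable alternative but only one production, so nothing to check.

B has no nullable alternative, so no FIRST/FOLLOW check is needed there.

So the grammar has 2 FIRST/FOLLOW conflicts (marked CONFLICT above).

Answer: Yes. E → num ';' with FOLLOW(E) on { 'num' }; E → ')' ')' S with FOLLOW(E) on { ')' }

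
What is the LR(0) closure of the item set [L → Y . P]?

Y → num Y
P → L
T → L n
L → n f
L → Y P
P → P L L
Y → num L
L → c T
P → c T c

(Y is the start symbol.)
{ [L → . Y P], [L → . c T], [L → . n f], [L → Y . P], [P → . L], [P → . P L L], [P → . c T c], [Y → . num L], [Y → . num Y] }

Start with: [L → Y . P]
  [L → Y . P] has the dot before P: add [P → . L], [P → . P L L], [P → . c T c]
  [P → . L] has the dot before L: add [L → . n f], [L → . Y P], [L → . c T]
  [L → . Y P] has the dot before Y: add [Y → . num Y], [Y → . num L]
No further items can be added.

CLOSURE = { [L → . Y P], [L → . c T], [L → . n f], [L → Y . P], [P → . L], [P → . P L L], [P → . c T c], [Y → . num L], [Y → . num Y] }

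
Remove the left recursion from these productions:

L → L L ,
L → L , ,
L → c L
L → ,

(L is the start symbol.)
L → c L L'
L → , L'
L' → L , L'
L' → , , L'
L' → ε

L is directly left-recursive. The standard transformation for
  A → A α₁ | ... | A α_m | β₁ | ... | β_n
is
  A  → β₁ A' | ... | β_n A'
  A' → α₁ A' | ... | α_m A' | ε

L → c L becomes L → c L L'
L → , becomes L → , L'
L → L L , becomes L' → L , L'
L → L , , becomes L' → , , L'
Add L' → ε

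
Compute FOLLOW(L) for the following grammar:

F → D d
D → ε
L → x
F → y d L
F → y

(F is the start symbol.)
{ $ }

In F → y d L: L is at the end, add FOLLOW(F)

The FOLLOW sets referred to above (computed the same way, to a fixed point):
  FOLLOW(F) = { $ }

Taking the union: FOLLOW(L) = { $ }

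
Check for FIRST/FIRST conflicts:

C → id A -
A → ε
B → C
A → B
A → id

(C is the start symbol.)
A FIRST/FIRST conflict occurs when two productions N → α and N → β for the same non-terminal have FIRST(α) ∩ FIRST(β) ≠ ∅ (with ε ∈ FIRST of a nullable right-hand side, so two nullable alternatives also conflict).

FIRST sets of the non-terminals at (or reachable through a nullable prefix from) the front of some alternative:
  FIRST(B) = { 'id' }

Productions for A:
  A → ε: FIRST = { ε }
  A → B: FIRST = { 'id' }
  A → id: FIRST = { 'id' }
C, B have only one production, so no FIRST/FIRST conflict is possible there.

Conflict for A: A → B and A → id
  Overlap: { 'id' }

Answer: Yes. A → B / A → id on { 'id' }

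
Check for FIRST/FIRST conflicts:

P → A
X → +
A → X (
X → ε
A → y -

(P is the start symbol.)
No FIRST/FIRST conflicts.

A FIRST/FIRST conflict occurs when two productions N → α and N → β for the same non-terminal have FIRST(α) ∩ FIRST(β) ≠ ∅ (with ε ∈ FIRST of a nullable right-hand side, so two nullable alternatives also conflict).

FIRST sets of the non-terminals at (or reachable through a nullable prefix from) the front of some alternative:
  FIRST(X) = { '+', ε }

Productions for X:
  X → +: FIRST = { '+' }
  X → ε: FIRST = { ε }
Productions for A:
  A → X (: FIRST = { '(', '+' }
  A → y -: FIRST = { 'y' }
P has only one production, so no FIRST/FIRST conflict is possible there.

All alternatives of each non-terminal have pairwise disjoint FIRST sets.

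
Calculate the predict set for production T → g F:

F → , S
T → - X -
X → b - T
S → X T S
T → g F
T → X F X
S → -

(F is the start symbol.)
{ 'g' }

PREDICT(T → g F) = (FIRST(RHS) \ {ε}) ∪ (FOLLOW(T) if ε ∈ FIRST(RHS), i.e. RHS ⇒* ε)
FIRST(g F) = { 'g' }
ε ∉ FIRST(g F), so FOLLOW(T) is not added.
PREDICT(T → g F) = { 'g' }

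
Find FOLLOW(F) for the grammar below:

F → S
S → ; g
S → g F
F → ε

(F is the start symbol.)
{ $ }

To compute FOLLOW(F), find every occurrence of F on a right-hand side N → α F β: add FIRST(β) \ {ε}, and if β is empty or nullable also add FOLLOW(N). Iterate to a fixed point.

F is the start symbol, so $ ∈ FOLLOW(F).
In S → g F: F is at the end, add FOLLOW(S)

The FOLLOW sets referred to above (computed the same way, to a fixed point):
  FOLLOW(S) = { $ }

Taking the union: FOLLOW(F) = { $ }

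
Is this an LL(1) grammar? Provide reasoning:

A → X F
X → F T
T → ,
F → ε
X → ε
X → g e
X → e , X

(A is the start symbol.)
Relevant sets:
  FIRST(F) = { ε }
  FIRST(T) = { ',' }
  FOLLOW(X) = { $ }

For X:
  PREDICT(X → F T) = { ',' }
  PREDICT(X → ε) = { $ }
  PREDICT(X → g e) = { 'g' }
  PREDICT(X → e ',' X) = { 'e' }
A, T, F have a single production, so nothing to check there.

All predict sets are disjoint. The grammar IS LL(1).

Answer: Yes, the grammar is LL(1).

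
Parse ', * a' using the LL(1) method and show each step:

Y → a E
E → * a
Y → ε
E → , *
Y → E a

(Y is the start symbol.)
Stack is shown with the top on the left.

Stack    Input    Action
------------------------
Y $      , * a $  output Y → E a
E a $    , * a $  output E → , *
, * a $  , * a $  match ','
* a $    * a $    match '*'
a $      a $      match 'a'
$        $        accept

The string is accepted.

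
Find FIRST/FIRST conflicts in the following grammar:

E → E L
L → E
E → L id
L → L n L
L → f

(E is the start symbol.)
FIRST sets of the non-terminals at (or reachable through a nullable prefix from) the front of some alternative:
  FIRST(E) = { 'f' }
  FIRST(L) = { 'f' }

Productions for E:
  E → E L: FIRST = { 'f' }
  E → L id: FIRST = { 'f' }
Productions for L:
  L → E: FIRST = { 'f' }
  L → L n L: FIRST = { 'f' }
  L → f: FIRST = { 'f' }

Conflict for E: E → E L and E → L id
  Overlap: { 'f' }
Conflict for L: L → E and L → L n L
  Overlap: { 'f' }
Conflict for L: L → E and L → f
  Overlap: { 'f' }
Conflict for L: L → L n L and L → f
  Overlap: { 'f' }

Answer: Yes. E → E L / E → L id on { 'f' }; L → E / L → L n L on { 'f' }; L → E / L → f on { 'f' }; L → L n L / L → f on { 'f' }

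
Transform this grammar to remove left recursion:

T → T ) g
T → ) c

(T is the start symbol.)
T → ) c T'
T' → ) g T'
T' → ε

T is directly left-recursive. The standard transformation for
  A → A α₁ | ... | A α_m | β₁ | ... | β_n
is
  A  → β₁ A' | ... | β_n A'
  A' → α₁ A' | ... | α_m A' | ε

T → ) c becomes T → ) c T'
T → T ) g becomes T' → ) g T'
Add T' → ε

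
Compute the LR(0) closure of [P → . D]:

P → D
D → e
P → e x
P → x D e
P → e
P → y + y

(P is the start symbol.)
To compute CLOSURE, for each item [A → α.Bβ] where B is a non-terminal, add [B → .γ] for all productions B → γ; repeat for the newly added items until nothing changes.

Start with: [P → . D]
  [P → . D] has the dot before D: add [D → . e]
No further items can be added.

CLOSURE = { [D → . e], [P → . D] }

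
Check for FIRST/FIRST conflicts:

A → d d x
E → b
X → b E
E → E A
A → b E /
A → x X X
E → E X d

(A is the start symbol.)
Yes. E → b / E → E A on { 'b' }; E → b / E → E X d on { 'b' }; E → E A / E → E X d on { 'b' }

A FIRST/FIRST conflict occurs when two productions N → α and N → β for the same non-terminal have FIRST(α) ∩ FIRST(β) ≠ ∅ (with ε ∈ FIRST of a nullable right-hand side, so two nullable alternatives also conflict).

FIRST sets of the non-terminals at (or reachable through a nullable prefix from) the front of some alternative:
  FIRST(E) = { 'b' }

Productions for A:
  A → d d x: FIRST = { 'd' }
  A → b E /: FIRST = { 'b' }
  A → x X X: FIRST = { 'x' }
Productions for E:
  E → b: FIRST = { 'b' }
  E → E A: FIRST = { 'b' }
  E → E X d: FIRST = { 'b' }
X has only one production, so no FIRST/FIRST conflict is possible there.

Conflict for E: E → b and E → E A
  Overlap: { 'b' }
Conflict for E: E → b and E → E X d
  Overlap: { 'b' }
Conflict for E: E → E A and E → E X d
  Overlap: { 'b' }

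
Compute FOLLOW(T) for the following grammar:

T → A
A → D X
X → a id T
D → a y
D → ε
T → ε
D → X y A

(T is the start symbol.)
{ $, 'a', 'y' }

To compute FOLLOW(T), find every occurrence of T on a right-hand side N → α T β: add FIRST(β) \ {ε}, and if β is empty or nullable also add FOLLOW(N). Iterate to a fixed point.

T is the start symbol, so $ ∈ FOLLOW(T).
In X → a id T: T is at the end, add FOLLOW(X)

The FOLLOW sets referred to above (computed the same way, to a fixed point):
  FOLLOW(X) = { $, 'a', 'y' }

Taking the union: FOLLOW(T) = { $, 'a', 'y' }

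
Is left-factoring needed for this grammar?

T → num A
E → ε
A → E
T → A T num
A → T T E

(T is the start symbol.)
Left-factoring is needed when two productions for the same non-terminal
share a common prefix on the right-hand side.

Productions for T:
  T → num A
  T → A T num
Productions for A:
  A → E
  A → T T E

No common prefixes found.

Answer: No, left-factoring is not needed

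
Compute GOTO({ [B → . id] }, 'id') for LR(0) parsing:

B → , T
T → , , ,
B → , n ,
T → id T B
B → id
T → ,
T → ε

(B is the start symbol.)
{ [B → id .] }

GOTO(I, 'id') = CLOSURE({ [A → αX.β] : [A → α.Xβ] ∈ I, X = 'id' })

Items with dot before 'id', with the dot advanced:
  [B → . id] → [B → id .]
Closure adds nothing (no advanced item has the dot before a non-terminal).

GOTO = { [B → id .] }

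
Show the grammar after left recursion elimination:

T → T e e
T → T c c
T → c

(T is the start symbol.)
T is directly left-recursive. The standard transformation for
  A → A α₁ | ... | A α_m | β₁ | ... | β_n
is
  A  → β₁ A' | ... | β_n A'
  A' → α₁ A' | ... | α_m A' | ε

T → c becomes T → c T'
T → T e e becomes T' → e e T'
T → T c c becomes T' → c c T'
Add T' → ε

Resulting grammar:
T → c T'
T' → e e T'
T' → c c T'
T' → ε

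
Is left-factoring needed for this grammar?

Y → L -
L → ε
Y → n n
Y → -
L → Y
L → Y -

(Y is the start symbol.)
Left-factoring is needed when two productions for the same non-terminal
share a common prefix on the right-hand side.

Productions for Y:
  Y → L -
  Y → n n
  Y → -
Productions for L:
  L → ε
  L → Y
  L → Y -

Found common prefix 'Y' in productions for L

Answer: Yes, L has productions with common prefix 'Y'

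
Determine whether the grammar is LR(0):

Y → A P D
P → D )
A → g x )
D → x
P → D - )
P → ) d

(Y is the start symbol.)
Augment with Y' → Y and build the canonical LR(0) collection (I0 = CLOSURE({[Y' → . Y]}), then GOTO on every symbol after a dot until no new states appear). It has 15 states:
  I0: { [A → . g x )], [Y → . A P D], [Y' → . Y] }  — shift
  I1: { [D → . x], [P → . ) d], [P → . D )], [P → . D - )], [Y → A . P D] }  — shift
  I2: { [Y' → Y .] }  — accept
  I3: { [A → g . x )] }  — shift
  I4: { [A → g x . )] }  — shift
  I5: { [A → g x ) .] }  — reduce
  I6: { [P → ) . d] }  — shift
  I7: { [P → D . )], [P → D . - )] }  — shift
  I8: { [D → . x], [Y → A P . D] }  — shift
  I9: { [D → x .] }  — reduce
  I10: { [Y → A P D .] }  — reduce
  I11: { [P → D ) .] }  — reduce
  I12: { [P → D - . )] }  — shift
  I13: { [P → D - ) .] }  — reduce
  I14: { [P → ) d .] }  — reduce

Every state is either a pure shift/goto state or contains exactly one complete item and nothing to shift — no conflicts. The grammar is LR(0).

Answer: Yes, the grammar is LR(0)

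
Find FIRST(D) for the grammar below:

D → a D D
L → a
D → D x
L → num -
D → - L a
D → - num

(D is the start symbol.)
{ '-', 'a' }

To compute FIRST(D), examine every production with D on the left-hand side, reading each right-hand side left to right until a non-nullable symbol is reached.

From D → a D D:
  - a is a terminal: add 'a' and stop
From D → D x:
  - D is the symbol being defined: contributes nothing new
    D is not nullable, so stop
From D → - L a:
  - '-' is a terminal: add '-' and stop
From D → - num:
  - '-' is a terminal: add '-' and stop

Collecting: FIRST(D) = { '-', 'a' }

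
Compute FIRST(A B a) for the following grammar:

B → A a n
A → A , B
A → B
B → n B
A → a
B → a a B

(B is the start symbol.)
FIRST sets of the non-terminals involved (from the grammar, by fixed-point iteration):
  FIRST(A) = { 'a', 'n' }

To compute FIRST(A B a), process the symbols left to right:
Symbol A is a non-terminal. Add FIRST(A) \ {ε} = { 'a', 'n' }
A is not nullable (ε ∉ FIRST(A)), so stop here.
FIRST(A B a) = { 'a', 'n' }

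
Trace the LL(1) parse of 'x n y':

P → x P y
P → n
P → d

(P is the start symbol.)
LL(1) parsing maintains a stack (initially the start symbol over $) and the input. At each step: if the stack top is a terminal, match it against the current input token; if it is a non-terminal N, replace it with the RHS of M[N, lookahead] (the unique production whose predict set contains the lookahead).

Stack is shown with the top on the left.

Stack    Input    Action
------------------------
P $      x n y $  output P → x P y
x P y $  x n y $  match 'x'
P y $    n y $    output P → n
n y $    n y $    match 'n'
y $      y $      match 'y'
$        $        accept

The string is accepted.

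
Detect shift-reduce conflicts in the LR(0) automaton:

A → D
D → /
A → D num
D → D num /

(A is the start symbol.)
Yes — I3: [A → D .] vs [A → D . num]; I4: [A → D num .] vs [D → D num . /]

Augment with A' → A and build the canonical LR(0) collection (I0 = CLOSURE({[A' → . A]}), then GOTO on every symbol after a dot until no new states appear). It has 6 states:
  I0: { [A → . D num], [A → . D], [A' → . A], [D → . /], [D → . D num /] }  — shift
  I1: { [D → / .] }  — reduce
  I2: { [A' → A .] }  — accept
  I3: { [A → D . num], [A → D .], [D → D . num /] }  — shift, reduce
  I4: { [A → D num .], [D → D num . /] }  — shift, reduce
  I5: { [D → D num / .] }  — reduce

I3 contains reduce item [A → D .] and shift items [A → D . num], [D → D . num /] — shift-reduce conflict.
I4 contains reduce item [A → D num .] and shift item [D → D num . /] — shift-reduce conflict.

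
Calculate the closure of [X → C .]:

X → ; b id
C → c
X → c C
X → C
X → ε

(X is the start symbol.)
Start with: [X → C .]
The dot is at the end, so nothing is added.

CLOSURE = { [X → C .] }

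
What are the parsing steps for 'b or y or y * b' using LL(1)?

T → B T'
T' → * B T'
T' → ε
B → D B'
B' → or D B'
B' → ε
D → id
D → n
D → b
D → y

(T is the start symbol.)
LL(1) parsing maintains a stack (initially the start symbol over $) and the input. At each step: if the stack top is a terminal, match it against the current input token; if it is a non-terminal N, replace it with the RHS of M[N, lookahead] (the unique production whose predict set contains the lookahead).

Stack is shown with the top on the left.

Stack         Input              Action
---------------------------------------
T $           b or y or y * b $  output T → B T'
B T' $        b or y or y * b $  output B → D B'
D B' T' $     b or y or y * b $  output D → b
b B' T' $     b or y or y * b $  match 'b'
B' T' $       or y or y * b $    output B' → or D B'
or D B' T' $  or y or y * b $    match 'or'
D B' T' $     y or y * b $       output D → y
y B' T' $     y or y * b $       match 'y'
B' T' $       or y * b $         output B' → or D B'
or D B' T' $  or y * b $         match 'or'
D B' T' $     y * b $            output D → y
y B' T' $     y * b $            match 'y'
B' T' $       * b $              output B' → ε
T' $          * b $              output T' → * B T'
* B T' $      * b $              match '*'
B T' $        b $                output B → D B'
D B' T' $     b $                output D → b
b B' T' $     b $                match 'b'
B' T' $       $                  output B' → ε
T' $          $                  output T' → ε
$             $                  accept

The string is accepted.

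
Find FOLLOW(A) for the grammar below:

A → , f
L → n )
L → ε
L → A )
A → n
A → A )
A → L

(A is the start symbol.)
{ $, ')' }

To compute FOLLOW(A), find every occurrence of A on a right-hand side N → α A β: add FIRST(β) \ {ε}, and if β is empty or nullable also add FOLLOW(N). Iterate to a fixed point.

A is the start symbol, so $ ∈ FOLLOW(A).
In L → A ): A is followed by ')', add FIRST(')') \ {ε} = { ')' }
In A → A ): A is followed by ')', add FIRST(')') \ {ε} = { ')' }

Taking the union: FOLLOW(A) = { $, ')' }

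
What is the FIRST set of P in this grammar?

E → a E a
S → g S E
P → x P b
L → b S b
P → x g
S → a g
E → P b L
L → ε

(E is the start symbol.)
{ 'x' }

From P → x P b:
  - x is a terminal: add 'x' and stop
From P → x g:
  - x is a terminal: add 'x' and stop

Collecting: FIRST(P) = { 'x' }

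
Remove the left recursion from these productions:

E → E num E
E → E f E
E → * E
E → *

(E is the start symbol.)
E → * E E'
E → * E'
E' → num E E'
E' → f E E'
E' → ε

E is directly left-recursive. The standard transformation for
  A → A α₁ | ... | A α_m | β₁ | ... | β_n
is
  A  → β₁ A' | ... | β_n A'
  A' → α₁ A' | ... | α_m A' | ε

E → * E becomes E → * E E'
E → * becomes E → * E'
E → E num E becomes E' → num E E'
E → E f E becomes E' → f E E'
Add E' → ε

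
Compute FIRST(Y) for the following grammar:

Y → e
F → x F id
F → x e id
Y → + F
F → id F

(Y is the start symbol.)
{ '+', 'e' }

To compute FIRST(Y), examine every production with Y on the left-hand side, reading each right-hand side left to right until a non-nullable symbol is reached.

From Y → e:
  - e is a terminal: add 'e' and stop
From Y → + F:
  - '+' is a terminal: add '+' and stop

Collecting: FIRST(Y) = { '+', 'e' }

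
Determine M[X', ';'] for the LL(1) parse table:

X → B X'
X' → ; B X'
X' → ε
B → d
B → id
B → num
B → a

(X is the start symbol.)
To find M[X', ';'], we find productions for X' where ';' is in the predict set (PREDICT(N → α) = (FIRST(α) \ {ε}) ∪ (FOLLOW(N) if α ⇒* ε)).

Relevant sets:
  FOLLOW(X') = { $ }

X' → ; B X': PREDICT = { ';' }
  ';' is in predict set, so this production goes in M[X', ';']
X' → ε: PREDICT = { $ }

M[X', ';'] = X' → ; B X'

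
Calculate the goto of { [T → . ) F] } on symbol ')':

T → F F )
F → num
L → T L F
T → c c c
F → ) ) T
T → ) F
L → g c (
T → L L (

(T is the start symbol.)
GOTO(I, ')') = CLOSURE({ [A → αX.β] : [A → α.Xβ] ∈ I, X = ')' })

Items with dot before ')', with the dot advanced:
  [T → . ) F] → [T → ) . F]
Closure of the advanced items:
  [T → ) . F] has the dot before F: add [F → . num], [F → . ) ) T]

GOTO = { [F → . ) ) T], [F → . num], [T → ) . F] }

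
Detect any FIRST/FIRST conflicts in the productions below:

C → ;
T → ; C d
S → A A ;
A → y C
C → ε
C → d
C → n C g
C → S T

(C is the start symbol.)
No FIRST/FIRST conflicts.

A FIRST/FIRST conflict occurs when two productions N → α and N → β for the same non-terminal have FIRST(α) ∩ FIRST(β) ≠ ∅ (with ε ∈ FIRST of a nullable right-hand side, so two nullable alternatives also conflict).

FIRST sets of the non-terminals at (or reachable through a nullable prefix from) the front of some alternative:
  FIRST(S) = { 'y' }

Productions for C:
  C → ;: FIRST = { ';' }
  C → ε: FIRST = { ε }
  C → d: FIRST = { 'd' }
  C → n C g: FIRST = { 'n' }
  C → S T: FIRST = { 'y' }
T, S, A have only one production, so no FIRST/FIRST conflict is possible there.

All alternatives of each non-terminal have pairwise disjoint FIRST sets.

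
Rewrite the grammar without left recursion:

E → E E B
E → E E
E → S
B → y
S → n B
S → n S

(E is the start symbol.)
E is directly left-recursive. The standard transformation for
  A → A α₁ | ... | A α_m | β₁ | ... | β_n
is
  A  → β₁ A' | ... | β_n A'
  A' → α₁ A' | ... | α_m A' | ε

E → S becomes E → S E'
E → E E B becomes E' → E B E'
E → E E becomes E' → E E'
Add E' → ε

Productions for other non-terminals are unchanged:
  B → y
  S → n B
  S → n S

Resulting grammar:
E → S E'
E' → E B E'
E' → E E'
E' → ε
B → y
S → n B
S → n S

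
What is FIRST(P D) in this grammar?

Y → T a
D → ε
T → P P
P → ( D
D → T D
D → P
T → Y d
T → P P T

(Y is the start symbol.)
{ '(' }

FIRST sets of the non-terminals involved (from the grammar, by fixed-point iteration):
  FIRST(P) = { '(' }

To compute FIRST(P D), process the symbols left to right:
Symbol P is a non-terminal. Add FIRST(P) \ {ε} = { '(' }
P is not nullable (ε ∉ FIRST(P)), so stop here.
FIRST(P D) = { '(' }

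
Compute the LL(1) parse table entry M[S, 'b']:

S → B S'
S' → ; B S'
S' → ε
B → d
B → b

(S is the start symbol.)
To find M[S, 'b'], we find productions for S where 'b' is in the predict set (PREDICT(N → α) = (FIRST(α) \ {ε}) ∪ (FOLLOW(N) if α ⇒* ε)).

Relevant sets:
  FIRST(B) = { 'b', 'd' }

S → B S': PREDICT = { 'b', 'd' }
  'b' is in predict set, so this production goes in M[S, 'b']

M[S, 'b'] = S → B S'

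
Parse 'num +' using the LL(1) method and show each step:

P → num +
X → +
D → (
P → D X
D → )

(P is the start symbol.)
LL(1) parsing maintains a stack (initially the start symbol over $) and the input. At each step: if the stack top is a terminal, match it against the current input token; if it is a non-terminal N, replace it with the RHS of M[N, lookahead] (the unique production whose predict set contains the lookahead).

Stack is shown with the top on the left.

Stack    Input    Action
------------------------
P $      num + $  output P → num +
num + $  num + $  match 'num'
+ $      + $      match '+'
$        $        accept

The string is accepted.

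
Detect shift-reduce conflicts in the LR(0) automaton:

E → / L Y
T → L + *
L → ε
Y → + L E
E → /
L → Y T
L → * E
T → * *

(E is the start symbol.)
Yes — I1: [E → / .] vs [L → . * E]; I4: [L → .] vs [L → . * E]; I6: [L → .] vs [L → . * E]

A shift-reduce conflict occurs when an LR(0) state has both:
  - a complete (reduce) item [A → α .] (dot at the end), and
  - a shift item [B → β . c γ] (dot before a terminal).

Augment with E' → E and build the canonical LR(0) collection (I0 = CLOSURE({[E' → . E]}), then GOTO on every symbol after a dot until no new states appear). It has 17 states:
  I0: { [E → . / L Y], [E → . /], [E' → . E] }  — shift
  I1: { [E → / . L Y], [E → / .], [L → . * E], [L → . Y T], [L → .], [Y → . + L E] }  — shift, 2 reduces
  I2: { [E' → E .] }  — accept
  I3: { [E → . / L Y], [E → . /], [L → * . E] }  — shift
  I4: { [L → . * E], [L → . Y T], [L → .], [Y → + . L E], [Y → . + L E] }  — shift, reduce
  I5: { [E → / L . Y], [Y → . + L E] }  — shift
  I6: { [L → . * E], [L → . Y T], [L → .], [L → Y . T], [T → . * *], [T → . L + *], [Y → . + L E] }  — shift, reduce
  I7: { [E → . / L Y], [E → . /], [L → * . E], [T → * . *] }  — shift
  I8: { [T → L . + *] }  — shift
  I9: { [L → Y T .] }  — reduce
  I10: { [T → L + . *] }  — shift
  I11: { [T → L + * .] }  — reduce
  I12: { [T → * * .] }  — reduce
  I13: { [L → * E .] }  — reduce
  I14: { [E → / L Y .] }  — reduce
  I15: { [E → . / L Y], [E → . /], [Y → + L . E] }  — shift
  I16: { [Y → + L E .] }  — reduce

I1 contains reduce items [E → / .], [L → .] and shift items [L → . * E], [Y → . + L E] — shift-reduce conflict.
I4 contains reduce item [L → .] and shift items [L → . * E], [Y → . + L E] — shift-reduce conflict.
I6 contains reduce item [L → .] and shift items [L → . * E], [T → . * *], [Y → . + L E] — shift-reduce conflict.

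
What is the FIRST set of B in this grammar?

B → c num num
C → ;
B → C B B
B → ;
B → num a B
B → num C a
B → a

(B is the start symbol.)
{ ';', 'a', 'c', 'num' }

To compute FIRST(B), examine every production with B on the left-hand side, reading each right-hand side left to right until a non-nullable symbol is reached.

FIRST sets of the other non-terminals involved (by the same procedure, iterated to a fixed point):
  FIRST(C) = { ';' }

From B → c num num:
  - c is a terminal: add 'c' and stop
From B → C B B:
  - C is a non-terminal: add FIRST(C) \ {ε} = { ';' }
    C is not nullable, so stop
From B → ;:
  - ';' is a terminal: add ';' and stop
From B → num a B:
  - num is a terminal: add 'num' and stop
From B → num C a:
  - num is a terminal: add 'num' and stop
From B → a:
  - a is a terminal: add 'a' and stop

Collecting: FIRST(B) = { ';', 'a', 'c', 'num' }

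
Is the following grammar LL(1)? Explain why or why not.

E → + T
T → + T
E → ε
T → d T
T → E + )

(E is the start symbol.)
A grammar is LL(1) if for each non-terminal N with multiple productions, the predict sets of those productions are pairwise disjoint, where PREDICT(N → α) = (FIRST(α) \ {ε}) ∪ (FOLLOW(N) if α ⇒* ε).

Relevant sets:
  FIRST(E) = { '+', ε }
  FOLLOW(E) = { $, '+' }

For E:
  PREDICT(E → '+' T) = { '+' }
  PREDICT(E → ε) = { $, '+' }
For T:
  PREDICT(T → '+' T) = { '+' }
  PREDICT(T → d T) = { 'd' }
  PREDICT(T → E '+' ')') = { '+' }

Conflict found: Predict set conflict for E: { '+' }
The grammar is NOT LL(1).

Answer: No. Predict set conflict for E: { '+' }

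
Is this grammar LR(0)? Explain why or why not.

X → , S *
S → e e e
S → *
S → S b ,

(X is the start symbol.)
Yes, the grammar is LR(0)

A grammar is LR(0) if no state in the canonical LR(0) collection has:
  - both a shift item (dot before a terminal) and a complete item (shift-reduce conflict), or
  - two or more complete items (reduce-reduce conflict; the accept item [X' → X .] counts as a complete item here).

Augment with X' → X and build the canonical LR(0) collection (I0 = CLOSURE({[X' → . X]}), then GOTO on every symbol after a dot until no new states appear). It has 11 states:
  I0: { [X → . , S *], [X' → . X] }  — shift
  I1: { [S → . *], [S → . S b ,], [S → . e e e], [X → , . S *] }  — shift
  I2: { [X' → X .] }  — accept
  I3: { [S → * .] }  — reduce
  I4: { [S → S . b ,], [X → , S . *] }  — shift
  I5: { [S → e . e e] }  — shift
  I6: { [S → e e . e] }  — shift
  I7: { [S → e e e .] }  — reduce
  I8: { [X → , S * .] }  — reduce
  I9: { [S → S b . ,] }  — shift
  I10: { [S → S b , .] }  — reduce

Every state is either a pure shift/goto state or contains exactly one complete item and nothing to shift — no conflicts. The grammar is LR(0).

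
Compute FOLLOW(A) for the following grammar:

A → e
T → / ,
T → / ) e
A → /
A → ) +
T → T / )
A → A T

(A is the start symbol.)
To compute FOLLOW(A), find every occurrence of A on a right-hand side N → α A β: add FIRST(β) \ {ε}, and if β is empty or nullable also add FOLLOW(N). Iterate to a fixed point.

A is the start symbol, so $ ∈ FOLLOW(A).
In A → A T: A is followed by T, add FIRST(T) \ {ε} = { '/' }

Taking the union: FOLLOW(A) = { $, '/' }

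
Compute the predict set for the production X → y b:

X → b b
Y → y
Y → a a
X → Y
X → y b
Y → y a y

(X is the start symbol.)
{ 'y' }

PREDICT(X → y b) = (FIRST(RHS) \ {ε}) ∪ (FOLLOW(X) if ε ∈ FIRST(RHS), i.e. RHS ⇒* ε)
FIRST(y b) = { 'y' }
ε ∉ FIRST(y b), so FOLLOW(X) is not added.
PREDICT(X → y b) = { 'y' }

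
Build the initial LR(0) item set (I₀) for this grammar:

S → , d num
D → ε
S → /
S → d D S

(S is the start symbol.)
{ [S → . , d num], [S → . /], [S → . d D S], [S' → . S] }

First, augment the grammar with S' → S
I₀ = CLOSURE({ [S' → . S] }):
  [S' → . S] has the dot before S: add [S → . , d num], [S → . /], [S → . d D S]
No further items can be added.

I₀ = { [S → . , d num], [S → . /], [S → . d D S], [S' → . S] }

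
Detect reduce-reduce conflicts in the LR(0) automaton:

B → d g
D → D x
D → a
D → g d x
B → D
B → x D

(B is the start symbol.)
No reduce-reduce conflicts

Augment with B' → B and build the canonical LR(0) collection (I0 = CLOSURE({[B' → . B]}), then GOTO on every symbol after a dot until no new states appear). It has 12 states:
  I0: { [B → . D], [B → . d g], [B → . x D], [B' → . B], [D → . D x], [D → . a], [D → . g d x] }  — shift
  I1: { [B' → B .] }  — accept
  I2: { [B → D .], [D → D . x] }  — shift, reduce
  I3: { [D → a .] }  — reduce
  I4: { [B → d . g] }  — shift
  I5: { [D → g . d x] }  — shift
  I6: { [B → x . D], [D → . D x], [D → . a], [D → . g d x] }  — shift
  I7: { [B → x D .], [D → D . x] }  — shift, reduce
  I8: { [D → D x .] }  — reduce
  I9: { [D → g d . x] }  — shift
  I10: { [D → g d x .] }  — reduce
  I11: { [B → d g .] }  — reduce

No state contains more than one complete item.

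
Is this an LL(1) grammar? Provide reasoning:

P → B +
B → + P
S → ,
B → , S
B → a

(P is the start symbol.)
A grammar is LL(1) if for each non-terminal N with multiple productions, the predict sets of those productions are pairwise disjoint, where PREDICT(N → α) = (FIRST(α) \ {ε}) ∪ (FOLLOW(N) if α ⇒* ε).

For B:
  PREDICT(B → '+' P) = { '+' }
  PREDICT(B → ',' S) = { ',' }
  PREDICT(B → a) = { 'a' }
P, S have a single production, so nothing to check there.

All predict sets are disjoint. The grammar IS LL(1).

Answer: Yes, the grammar is LL(1).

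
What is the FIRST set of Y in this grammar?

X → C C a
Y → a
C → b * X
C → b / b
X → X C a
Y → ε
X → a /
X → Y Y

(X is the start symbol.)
To compute FIRST(Y), examine every production with Y on the left-hand side, reading each right-hand side left to right until a non-nullable symbol is reached.

From Y → a:
  - a is a terminal: add 'a' and stop
From Y → ε:
  - ε-production, so ε ∈ FIRST(Y)

Collecting: FIRST(Y) = { 'a', ε }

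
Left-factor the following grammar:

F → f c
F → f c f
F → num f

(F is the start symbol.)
F → f c F'
F' → ε
F' → f
F → num f

Left-factoring transforms A → αβ₁ | αβ₂ into A → αA' and A' → β₁ | β₂
(α is the longest common prefix among the alternatives). Repeat until
no nonterminal has two alternatives with a common prefix.

Round 1: F has alternatives sharing prefix 'f c'. Introduce F': F → f c F'
  Add: F' → ε
  Add: F' → f

No remaining common prefixes — done.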